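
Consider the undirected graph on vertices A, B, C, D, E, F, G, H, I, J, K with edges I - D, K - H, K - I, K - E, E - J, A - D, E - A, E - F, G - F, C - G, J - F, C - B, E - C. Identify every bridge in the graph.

The edges on the cycle E-J-F-E are not bridges since each lies on that cycle.
But removing C - B disconnects C from B; removing H - K disconnects H from K — these are bridges.

B-C, H-K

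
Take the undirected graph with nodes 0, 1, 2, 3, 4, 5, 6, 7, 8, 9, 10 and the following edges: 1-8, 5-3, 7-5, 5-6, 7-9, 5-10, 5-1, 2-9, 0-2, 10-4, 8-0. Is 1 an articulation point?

Deleting 1 leaves 1 component (was 1) (its neighbors 5, 8 remain connected to each other), so 1 is not a cut vertex.

No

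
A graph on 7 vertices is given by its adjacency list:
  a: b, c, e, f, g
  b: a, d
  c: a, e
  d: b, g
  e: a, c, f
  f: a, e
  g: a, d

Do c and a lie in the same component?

From c we can reach a, b, c, d, e, f, g, which includes a.

Yes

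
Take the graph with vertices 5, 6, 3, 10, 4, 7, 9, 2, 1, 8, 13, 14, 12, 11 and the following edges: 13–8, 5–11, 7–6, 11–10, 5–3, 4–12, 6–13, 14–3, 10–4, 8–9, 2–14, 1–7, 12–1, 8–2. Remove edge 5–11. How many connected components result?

5 and 11 are still connected via 5-3-14-2-8-13-6-7-1-12-4-10-11, so the component count stays at 1.

1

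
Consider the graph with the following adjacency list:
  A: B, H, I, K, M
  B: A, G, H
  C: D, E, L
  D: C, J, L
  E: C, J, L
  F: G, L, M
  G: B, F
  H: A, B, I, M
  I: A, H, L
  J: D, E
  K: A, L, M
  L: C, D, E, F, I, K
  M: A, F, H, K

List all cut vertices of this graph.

L

Removing L increases the component count from 1 to 2, so L is a cut vertex.
By contrast removing B leaves 1 component; it is not a cut vertex. No other vertex is a cut vertex either.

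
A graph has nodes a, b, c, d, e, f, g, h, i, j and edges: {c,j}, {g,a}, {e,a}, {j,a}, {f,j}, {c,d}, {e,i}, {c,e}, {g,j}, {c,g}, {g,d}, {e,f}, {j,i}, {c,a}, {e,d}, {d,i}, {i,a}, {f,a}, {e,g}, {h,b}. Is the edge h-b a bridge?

Yes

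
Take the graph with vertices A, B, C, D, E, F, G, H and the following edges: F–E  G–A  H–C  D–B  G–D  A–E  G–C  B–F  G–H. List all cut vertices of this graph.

G

Removing G increases the component count from 1 to 2, so G is a cut vertex.
By contrast removing D leaves 1 component; it is not a cut vertex. No other vertex is a cut vertex either.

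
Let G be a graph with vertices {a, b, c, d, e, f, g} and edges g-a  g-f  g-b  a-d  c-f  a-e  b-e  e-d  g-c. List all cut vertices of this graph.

g

Removing g increases the component count from 1 to 2, so g is a cut vertex.
By contrast removing b leaves 1 component; it is not a cut vertex. No other vertex is a cut vertex either.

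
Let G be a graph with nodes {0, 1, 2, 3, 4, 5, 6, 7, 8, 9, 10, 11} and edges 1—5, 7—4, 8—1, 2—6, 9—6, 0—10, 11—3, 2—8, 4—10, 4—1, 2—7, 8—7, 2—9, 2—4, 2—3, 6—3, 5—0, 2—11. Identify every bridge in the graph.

none

The edges on the cycle 2-8-1-5-0-10-4-2 are not bridges since each lies on that cycle.
Every edge lies on some cycle, so there are no bridges.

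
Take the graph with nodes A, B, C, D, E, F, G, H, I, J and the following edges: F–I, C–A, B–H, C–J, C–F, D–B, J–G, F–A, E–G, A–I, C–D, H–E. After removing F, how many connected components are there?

1

With F gone, the remaining components are: {A, B, C, D, E, G, H, I, J}.
That is 1 component.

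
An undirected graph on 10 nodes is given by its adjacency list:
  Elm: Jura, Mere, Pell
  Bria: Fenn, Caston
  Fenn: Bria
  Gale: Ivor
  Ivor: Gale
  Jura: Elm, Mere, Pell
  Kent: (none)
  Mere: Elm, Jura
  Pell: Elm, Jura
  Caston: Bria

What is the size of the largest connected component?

4

Kent is isolated — a component by itself.
Starting from Gale we can reach Gale, Ivor. That is one component of size 2.
Starting from Bria we can reach Bria, Fenn, Caston. That is one component of size 3.
Starting from Elm we can reach Elm, Jura, Mere, Pell. That is one component of size 4.
The largest has 4 vertices.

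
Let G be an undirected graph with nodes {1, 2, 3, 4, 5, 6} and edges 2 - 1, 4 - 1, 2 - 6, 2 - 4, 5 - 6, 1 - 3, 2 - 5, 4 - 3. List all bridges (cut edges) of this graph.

The edges on the cycle 2-5-6-2 are not bridges since each lies on that cycle.
Every edge lies on some cycle, so there are no bridges.

none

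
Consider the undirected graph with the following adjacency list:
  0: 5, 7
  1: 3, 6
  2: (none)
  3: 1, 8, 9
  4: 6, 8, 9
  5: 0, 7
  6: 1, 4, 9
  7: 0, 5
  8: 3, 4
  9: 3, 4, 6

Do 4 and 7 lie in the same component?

The component containing 4 is {1, 3, 4, 6, 8, 9}, and 7 is not in it.

No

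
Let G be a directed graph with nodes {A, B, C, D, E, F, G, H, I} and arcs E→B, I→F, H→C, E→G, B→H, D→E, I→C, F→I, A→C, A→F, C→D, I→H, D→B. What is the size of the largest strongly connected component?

5

{B, C, D, E, H} are all mutually reachable — one SCC of size 5.
{F, I} are all mutually reachable — one SCC of size 2.
{A} is an SCC by itself.
{G} is an SCC by itself.
The largest has 5 vertices.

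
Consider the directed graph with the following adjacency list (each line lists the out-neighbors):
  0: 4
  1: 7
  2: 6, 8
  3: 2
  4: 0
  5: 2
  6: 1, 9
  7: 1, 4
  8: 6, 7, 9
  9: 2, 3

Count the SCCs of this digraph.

{2, 3, 6, 8, 9} are all mutually reachable — one SCC of size 5.
{0, 4} are all mutually reachable — one SCC of size 2.
{1, 7} are all mutually reachable — one SCC of size 2.
{5} is an SCC by itself.
That gives 4 strongly connected components.

4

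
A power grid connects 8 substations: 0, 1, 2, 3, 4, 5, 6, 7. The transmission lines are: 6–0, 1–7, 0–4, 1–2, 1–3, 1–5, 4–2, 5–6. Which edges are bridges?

1-3, 1-7

The edges on the cycle 1-5-6-0-4-2-1 are not bridges since each lies on that cycle.
But removing 1–3 disconnects 1 from 3; removing 1–7 disconnects 1 from 7 — these are bridges.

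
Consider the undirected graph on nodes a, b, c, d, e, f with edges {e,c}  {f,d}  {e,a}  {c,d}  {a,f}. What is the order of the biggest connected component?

b is isolated — a component by itself.
Starting from a we can reach a, c, d, e, f. That is one component of size 5.
The largest has 5 vertices.

5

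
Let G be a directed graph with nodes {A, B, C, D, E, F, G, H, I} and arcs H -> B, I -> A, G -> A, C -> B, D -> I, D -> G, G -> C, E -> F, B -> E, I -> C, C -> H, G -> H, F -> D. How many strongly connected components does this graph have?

{B, C, D, E, F, G, H, I} are all mutually reachable — one SCC of size 8.
{A} is an SCC by itself.
That gives 2 strongly connected components.

2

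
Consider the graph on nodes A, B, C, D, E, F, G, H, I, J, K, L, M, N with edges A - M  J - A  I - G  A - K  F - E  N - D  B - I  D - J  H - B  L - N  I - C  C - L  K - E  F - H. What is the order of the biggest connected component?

14

Starting from A we can reach A, B, C, D, E, F, G, H, I, J, K, L, M, N. That is one component of size 14.
The largest has 14 vertices.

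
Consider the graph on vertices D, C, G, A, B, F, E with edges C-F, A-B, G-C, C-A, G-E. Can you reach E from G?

Yes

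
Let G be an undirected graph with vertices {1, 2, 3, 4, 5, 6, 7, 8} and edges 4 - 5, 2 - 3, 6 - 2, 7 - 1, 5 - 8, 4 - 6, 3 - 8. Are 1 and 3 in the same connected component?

No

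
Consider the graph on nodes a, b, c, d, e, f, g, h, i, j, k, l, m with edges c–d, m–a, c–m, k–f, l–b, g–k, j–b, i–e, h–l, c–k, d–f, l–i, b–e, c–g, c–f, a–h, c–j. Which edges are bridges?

none

The edges on the cycle l-i-e-b-l are not bridges since each lies on that cycle.
Every edge lies on some cycle, so there are no bridges.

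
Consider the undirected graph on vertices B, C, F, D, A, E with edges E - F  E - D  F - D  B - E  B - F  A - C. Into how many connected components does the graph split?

2

Starting from A we can reach A, C. That is one component of size 2.
Starting from B we can reach B, D, E, F. That is one component of size 4.
Total: 2 components.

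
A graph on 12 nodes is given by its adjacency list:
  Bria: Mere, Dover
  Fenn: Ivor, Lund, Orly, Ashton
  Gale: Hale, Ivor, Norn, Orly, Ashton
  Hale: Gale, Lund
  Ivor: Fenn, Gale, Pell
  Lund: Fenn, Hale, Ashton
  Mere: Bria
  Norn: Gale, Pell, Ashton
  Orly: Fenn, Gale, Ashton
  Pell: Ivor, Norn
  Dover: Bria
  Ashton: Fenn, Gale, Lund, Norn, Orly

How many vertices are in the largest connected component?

9

Starting from Bria we can reach Bria, Mere, Dover. That is one component of size 3.
Starting from Fenn we can reach Fenn, Gale, Hale, Ivor, Lund, Norn, Orly, Pell, Ashton. That is one component of size 9.
The largest has 9 vertices.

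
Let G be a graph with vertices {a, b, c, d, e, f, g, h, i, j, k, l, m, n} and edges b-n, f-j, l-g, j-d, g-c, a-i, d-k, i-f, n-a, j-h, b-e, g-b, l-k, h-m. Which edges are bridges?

b-e, c-g, h-j, h-m

The edges on the cycle l-g-b-n-a-i-f-j-d-k-l are not bridges since each lies on that cycle.
But removing g-c disconnects g from c; removing h-m disconnects h from m; removing h-j disconnects h from j; removing b-e disconnects b from e — these are bridges.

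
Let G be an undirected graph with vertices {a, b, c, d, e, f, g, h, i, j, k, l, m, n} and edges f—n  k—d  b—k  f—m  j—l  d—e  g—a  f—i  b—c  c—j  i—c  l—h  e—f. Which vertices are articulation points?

Removing c increases the component count from 2 to 3, so c is a cut vertex.
Removing f increases the component count from 2 to 4, so f is a cut vertex.
Removing j increases the component count from 2 to 3, so j is a cut vertex.
Likewise l is a cut vertex.
By contrast removing i leaves 2 components; it is not a cut vertex. No other vertex is a cut vertex either.

c, f, j, l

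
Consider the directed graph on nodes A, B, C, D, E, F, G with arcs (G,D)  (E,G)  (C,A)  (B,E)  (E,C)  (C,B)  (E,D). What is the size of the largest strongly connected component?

3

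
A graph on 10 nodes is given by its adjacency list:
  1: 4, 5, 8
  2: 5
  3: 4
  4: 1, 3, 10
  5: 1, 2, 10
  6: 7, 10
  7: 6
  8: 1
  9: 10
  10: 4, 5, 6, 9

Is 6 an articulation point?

Yes

Deleting 6 raises the number of components from 1 to 2, so 6 is a cut vertex.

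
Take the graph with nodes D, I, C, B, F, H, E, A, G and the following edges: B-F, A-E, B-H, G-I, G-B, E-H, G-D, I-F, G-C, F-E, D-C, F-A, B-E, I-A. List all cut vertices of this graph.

G

Removing G increases the component count from 1 to 2, so G is a cut vertex.
By contrast removing D leaves 1 component; it is not a cut vertex. No other vertex is a cut vertex either.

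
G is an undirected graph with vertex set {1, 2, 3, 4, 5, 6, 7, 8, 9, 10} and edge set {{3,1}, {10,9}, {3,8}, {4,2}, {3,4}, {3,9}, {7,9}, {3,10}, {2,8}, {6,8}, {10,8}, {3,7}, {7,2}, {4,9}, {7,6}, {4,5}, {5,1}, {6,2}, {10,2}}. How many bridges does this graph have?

0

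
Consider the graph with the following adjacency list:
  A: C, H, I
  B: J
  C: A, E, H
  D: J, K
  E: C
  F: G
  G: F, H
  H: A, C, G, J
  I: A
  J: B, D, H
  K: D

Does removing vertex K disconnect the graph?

Deleting K leaves 1 component (was 1), so K is not a cut vertex.

No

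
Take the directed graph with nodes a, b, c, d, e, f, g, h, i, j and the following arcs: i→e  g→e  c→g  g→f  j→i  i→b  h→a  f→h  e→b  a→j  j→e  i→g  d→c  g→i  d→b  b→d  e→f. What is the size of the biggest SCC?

{a, b, c, d, e, f, g, h, i, j} are all mutually reachable — one SCC of size 10.
The largest has 10 vertices.

10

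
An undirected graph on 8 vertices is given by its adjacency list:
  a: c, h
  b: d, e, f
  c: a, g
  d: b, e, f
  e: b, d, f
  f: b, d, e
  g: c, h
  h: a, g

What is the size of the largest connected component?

4

Starting from a we can reach a, c, g, h. That is one component of size 4.
Starting from b we can reach b, d, e, f. That is one component of size 4.
The largest has 4 vertices.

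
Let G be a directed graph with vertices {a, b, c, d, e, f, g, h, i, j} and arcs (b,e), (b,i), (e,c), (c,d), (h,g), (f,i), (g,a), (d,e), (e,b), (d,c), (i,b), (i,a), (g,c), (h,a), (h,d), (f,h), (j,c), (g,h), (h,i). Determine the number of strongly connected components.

{b, c, d, e, i} are all mutually reachable — one SCC of size 5.
{g, h} are all mutually reachable — one SCC of size 2.
{a} is an SCC by itself.
{f} is an SCC by itself.
{j} is an SCC by itself.
That gives 5 strongly connected components.

5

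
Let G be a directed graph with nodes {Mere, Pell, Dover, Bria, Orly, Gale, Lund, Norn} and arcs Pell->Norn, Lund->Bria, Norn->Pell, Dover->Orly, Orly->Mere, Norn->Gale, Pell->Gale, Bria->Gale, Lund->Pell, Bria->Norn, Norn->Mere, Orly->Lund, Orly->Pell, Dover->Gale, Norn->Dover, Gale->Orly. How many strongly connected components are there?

2

{Bria, Gale, Lund, Norn, Orly, Pell, Dover} are all mutually reachable — one SCC of size 7.
{Mere} is an SCC by itself.
That gives 2 strongly connected components.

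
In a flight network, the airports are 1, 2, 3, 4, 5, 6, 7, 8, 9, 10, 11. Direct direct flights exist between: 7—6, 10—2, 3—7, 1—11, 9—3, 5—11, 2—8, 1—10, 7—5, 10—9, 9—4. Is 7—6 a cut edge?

Yes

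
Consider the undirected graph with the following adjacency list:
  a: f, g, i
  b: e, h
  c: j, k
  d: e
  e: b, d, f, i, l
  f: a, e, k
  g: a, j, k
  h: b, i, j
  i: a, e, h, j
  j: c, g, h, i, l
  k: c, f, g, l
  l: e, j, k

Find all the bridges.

The edges on the cycle j-l-e-f-k-g-j are not bridges since each lies on that cycle.
But removing e-d disconnects e from d — this is a bridge.

d-e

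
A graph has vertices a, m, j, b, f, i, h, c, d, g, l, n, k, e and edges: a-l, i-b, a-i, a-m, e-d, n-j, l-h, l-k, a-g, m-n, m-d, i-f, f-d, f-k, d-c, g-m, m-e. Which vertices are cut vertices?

Removing d increases the component count from 1 to 2, so d is a cut vertex.
Removing i increases the component count from 1 to 2, so i is a cut vertex.
Removing l increases the component count from 1 to 2, so l is a cut vertex.
Likewise m, n are cut vertices.
By contrast removing b leaves 1 component; it is not a cut vertex. No other vertex is a cut vertex either.

d, i, l, m, n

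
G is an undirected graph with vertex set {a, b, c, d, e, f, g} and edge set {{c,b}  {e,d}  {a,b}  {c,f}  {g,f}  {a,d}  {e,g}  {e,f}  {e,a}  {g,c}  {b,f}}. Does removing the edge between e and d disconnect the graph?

No

After removing e-d, the path e-a-d still connects them, so the edge is not a bridge.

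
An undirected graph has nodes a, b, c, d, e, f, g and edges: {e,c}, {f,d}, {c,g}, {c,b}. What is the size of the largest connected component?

a is isolated — a component by itself.
Starting from d we can reach d, f. That is one component of size 2.
Starting from b we can reach b, c, e, g. That is one component of size 4.
The largest has 4 vertices.

4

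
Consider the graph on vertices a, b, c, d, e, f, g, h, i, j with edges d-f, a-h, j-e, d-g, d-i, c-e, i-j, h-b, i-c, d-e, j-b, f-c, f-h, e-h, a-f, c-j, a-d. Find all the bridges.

d-g

The edges on the cycle a-d-i-j-b-h-f-a are not bridges since each lies on that cycle.
But removing g-d disconnects g from d — this is a bridge.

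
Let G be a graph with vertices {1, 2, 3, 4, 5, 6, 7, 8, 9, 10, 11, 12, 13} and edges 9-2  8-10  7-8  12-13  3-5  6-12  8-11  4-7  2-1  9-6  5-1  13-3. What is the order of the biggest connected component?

Starting from 4 we can reach 4, 7, 8, 10, 11. That is one component of size 5.
Starting from 1 we can reach 1, 2, 3, 5, 6, 9, 12, 13. That is one component of size 8.
The largest has 8 vertices.

8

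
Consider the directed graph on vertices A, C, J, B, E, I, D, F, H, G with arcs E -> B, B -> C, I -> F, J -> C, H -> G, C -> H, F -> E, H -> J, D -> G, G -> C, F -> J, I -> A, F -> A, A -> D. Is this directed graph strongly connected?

No

There is no directed path from D to F, so the graph is not strongly connected.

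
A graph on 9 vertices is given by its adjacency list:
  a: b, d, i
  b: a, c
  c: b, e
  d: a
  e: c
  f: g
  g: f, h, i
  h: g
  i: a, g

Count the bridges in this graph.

8

removing d-a disconnects d from a; removing i-g disconnects i from g; removing c-b disconnects c from b; removing g-f disconnects g from f — these are bridges.
In total 8 edges are bridges.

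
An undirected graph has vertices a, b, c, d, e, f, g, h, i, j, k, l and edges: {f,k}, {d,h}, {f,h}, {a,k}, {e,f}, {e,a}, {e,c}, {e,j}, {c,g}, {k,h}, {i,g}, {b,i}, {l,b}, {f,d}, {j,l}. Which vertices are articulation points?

Removing e increases the component count from 1 to 2, so e is a cut vertex.
By contrast removing k leaves 1 component; it is not a cut vertex. No other vertex is a cut vertex either.

e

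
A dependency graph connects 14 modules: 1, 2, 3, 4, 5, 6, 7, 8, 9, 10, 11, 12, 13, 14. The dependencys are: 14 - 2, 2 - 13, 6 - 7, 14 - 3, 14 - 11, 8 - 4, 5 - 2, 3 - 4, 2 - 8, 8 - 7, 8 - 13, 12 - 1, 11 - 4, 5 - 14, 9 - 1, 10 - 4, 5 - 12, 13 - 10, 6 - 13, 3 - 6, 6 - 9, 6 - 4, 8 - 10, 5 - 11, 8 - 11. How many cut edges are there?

The edges on the cycle 14-2-8-4-3-14 are not bridges since each lies on that cycle.
Every edge lies on some cycle, so there are no bridges.

0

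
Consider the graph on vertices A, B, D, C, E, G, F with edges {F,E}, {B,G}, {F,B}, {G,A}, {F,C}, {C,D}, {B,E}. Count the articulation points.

4

Removing B increases the component count from 1 to 2, so B is a cut vertex.
Removing C increases the component count from 1 to 2, so C is a cut vertex.
Removing F increases the component count from 1 to 2, so F is a cut vertex.
Likewise G is a cut vertex.
By contrast removing E leaves 1 component; it is not a cut vertex. No other vertex is a cut vertex either.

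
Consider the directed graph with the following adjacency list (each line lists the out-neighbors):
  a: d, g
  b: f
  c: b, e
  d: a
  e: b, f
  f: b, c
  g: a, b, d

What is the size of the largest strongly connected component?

4

{b, c, e, f} are all mutually reachable — one SCC of size 4.
{a, d, g} are all mutually reachable — one SCC of size 3.
The largest has 4 vertices.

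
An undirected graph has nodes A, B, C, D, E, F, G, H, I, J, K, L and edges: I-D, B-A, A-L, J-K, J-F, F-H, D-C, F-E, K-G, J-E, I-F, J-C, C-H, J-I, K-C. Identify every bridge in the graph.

A-B, A-L, G-K

The edges on the cycle J-I-D-C-J are not bridges since each lies on that cycle.
But removing A-L disconnects A from L; removing G-K disconnects G from K; removing B-A disconnects B from A — these are bridges.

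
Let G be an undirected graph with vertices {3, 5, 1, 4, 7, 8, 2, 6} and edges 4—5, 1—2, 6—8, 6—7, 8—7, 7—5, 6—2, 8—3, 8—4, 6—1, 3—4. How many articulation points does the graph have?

1

Removing 6 increases the component count from 1 to 2, so 6 is a cut vertex.
By contrast removing 8 leaves 1 component; it is not a cut vertex. No other vertex is a cut vertex either.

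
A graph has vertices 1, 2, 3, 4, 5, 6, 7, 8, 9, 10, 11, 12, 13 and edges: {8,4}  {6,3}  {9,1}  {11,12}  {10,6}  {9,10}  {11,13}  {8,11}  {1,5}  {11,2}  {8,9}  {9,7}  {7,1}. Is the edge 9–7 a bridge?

After removing 9–7, the path 9-1-7 still connects them, so the edge is not a bridge.

No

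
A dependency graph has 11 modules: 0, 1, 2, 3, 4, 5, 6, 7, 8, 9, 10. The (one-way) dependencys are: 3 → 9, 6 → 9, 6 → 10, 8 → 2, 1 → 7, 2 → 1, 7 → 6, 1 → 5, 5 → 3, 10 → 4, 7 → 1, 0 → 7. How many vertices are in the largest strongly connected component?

{1, 7} are all mutually reachable — one SCC of size 2.
{0} is an SCC by itself.
{6} is an SCC by itself.
{4} is an SCC by itself.
{2} is an SCC by itself.
(and 5 more singleton SCCs)
The largest has 2 vertices.

2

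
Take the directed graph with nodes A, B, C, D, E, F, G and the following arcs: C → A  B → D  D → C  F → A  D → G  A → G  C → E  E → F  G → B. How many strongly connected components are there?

1

{A, B, C, D, E, F, G} are all mutually reachable — one SCC of size 7.
That gives 1 strongly connected component.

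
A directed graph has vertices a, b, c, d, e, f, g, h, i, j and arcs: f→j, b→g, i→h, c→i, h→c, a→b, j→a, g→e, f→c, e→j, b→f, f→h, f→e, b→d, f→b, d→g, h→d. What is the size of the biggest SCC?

{a, b, c, d, e, f, g, h, i, j} are all mutually reachable — one SCC of size 10.
The largest has 10 vertices.

10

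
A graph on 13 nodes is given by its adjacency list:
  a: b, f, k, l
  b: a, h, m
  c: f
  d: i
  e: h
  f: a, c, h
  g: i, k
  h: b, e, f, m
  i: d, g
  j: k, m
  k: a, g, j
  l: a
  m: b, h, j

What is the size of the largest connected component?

Starting from a we can reach a, b, c, d, e, f, g, h, i, j, k, l, m. That is one component of size 13.
The largest has 13 vertices.

13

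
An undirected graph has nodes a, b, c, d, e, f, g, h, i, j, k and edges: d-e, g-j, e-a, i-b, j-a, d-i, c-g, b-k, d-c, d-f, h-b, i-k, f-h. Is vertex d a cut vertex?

Yes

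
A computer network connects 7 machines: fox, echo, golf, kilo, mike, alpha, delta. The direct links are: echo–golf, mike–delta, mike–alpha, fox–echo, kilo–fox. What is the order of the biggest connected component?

Starting from mike we can reach mike, alpha, delta. That is one component of size 3.
Starting from fox we can reach fox, echo, golf, kilo. That is one component of size 4.
The largest has 4 vertices.

4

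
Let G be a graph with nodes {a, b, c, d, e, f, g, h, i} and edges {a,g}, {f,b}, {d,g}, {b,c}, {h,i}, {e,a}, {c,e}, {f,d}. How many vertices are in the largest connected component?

Starting from h we can reach h, i. That is one component of size 2.
Starting from a we can reach a, b, c, d, e, f, g. That is one component of size 7.
The largest has 7 vertices.

7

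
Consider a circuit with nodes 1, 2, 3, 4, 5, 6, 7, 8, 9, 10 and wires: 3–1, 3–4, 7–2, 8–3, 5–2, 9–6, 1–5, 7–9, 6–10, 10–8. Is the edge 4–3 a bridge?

Removing 4–3 leaves no path between 4 and 3: the component count goes from 1 to 2. So it is a bridge.

Yes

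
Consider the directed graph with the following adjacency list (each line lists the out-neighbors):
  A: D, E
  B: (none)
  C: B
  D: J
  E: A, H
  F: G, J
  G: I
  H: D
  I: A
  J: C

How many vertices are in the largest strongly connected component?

{A, E} are all mutually reachable — one SCC of size 2.
{C} is an SCC by itself.
{J} is an SCC by itself.
{G} is an SCC by itself.
{H} is an SCC by itself.
(and 4 more singleton SCCs)
The largest has 2 vertices.

2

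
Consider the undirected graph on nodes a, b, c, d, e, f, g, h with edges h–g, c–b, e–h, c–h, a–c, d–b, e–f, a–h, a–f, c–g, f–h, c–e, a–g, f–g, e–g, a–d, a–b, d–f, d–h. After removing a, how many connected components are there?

With a gone, the remaining components are: {b, c, d, e, f, g, h}.
That is 1 component.

1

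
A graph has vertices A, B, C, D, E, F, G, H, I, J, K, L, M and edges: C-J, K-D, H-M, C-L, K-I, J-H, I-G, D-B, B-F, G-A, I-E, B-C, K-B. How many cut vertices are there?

Removing B increases the component count from 1 to 3, so B is a cut vertex.
Removing C increases the component count from 1 to 3, so C is a cut vertex.
Removing G increases the component count from 1 to 2, so G is a cut vertex.
Likewise H, I, J, K are cut vertices.
By contrast removing A leaves 1 component; it is not a cut vertex. No other vertex is a cut vertex either.

7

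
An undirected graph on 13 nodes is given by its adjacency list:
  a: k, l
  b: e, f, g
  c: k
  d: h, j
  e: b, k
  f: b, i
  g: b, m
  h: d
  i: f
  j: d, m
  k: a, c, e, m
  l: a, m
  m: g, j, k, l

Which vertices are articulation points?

Removing b increases the component count from 1 to 2, so b is a cut vertex.
Removing d increases the component count from 1 to 2, so d is a cut vertex.
Removing f increases the component count from 1 to 2, so f is a cut vertex.
Likewise j, k, m are cut vertices.
By contrast removing i leaves 1 component; it is not a cut vertex. No other vertex is a cut vertex either.

b, d, f, j, k, m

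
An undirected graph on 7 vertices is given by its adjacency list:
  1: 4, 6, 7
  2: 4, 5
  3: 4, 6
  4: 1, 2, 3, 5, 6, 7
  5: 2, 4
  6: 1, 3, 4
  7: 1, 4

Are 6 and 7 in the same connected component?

From 6 we can reach 1, 2, 3, 4, 5, 6, 7, which includes 7.

Yes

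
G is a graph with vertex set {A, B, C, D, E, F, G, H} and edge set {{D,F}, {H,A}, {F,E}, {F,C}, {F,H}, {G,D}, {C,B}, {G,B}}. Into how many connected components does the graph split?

Starting from A we can reach A, B, C, D, E, F, G, H. That is one component of size 8.
Total: 1 component.

1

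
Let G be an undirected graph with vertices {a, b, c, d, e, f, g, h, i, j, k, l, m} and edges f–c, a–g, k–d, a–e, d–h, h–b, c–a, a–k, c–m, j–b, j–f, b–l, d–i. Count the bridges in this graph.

5

The edges on the cycle j-f-c-a-k-d-h-b-j are not bridges since each lies on that cycle.
But removing i–d disconnects i from d; removing g–a disconnects g from a; removing l–b disconnects l from b; removing c–m disconnects c from m — these are bridges.
In total 5 edges are bridges.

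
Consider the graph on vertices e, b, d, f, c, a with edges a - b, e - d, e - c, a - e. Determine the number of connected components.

f is isolated — a component by itself.
Starting from a we can reach a, b, c, d, e. That is one component of size 5.
Total: 2 components.

2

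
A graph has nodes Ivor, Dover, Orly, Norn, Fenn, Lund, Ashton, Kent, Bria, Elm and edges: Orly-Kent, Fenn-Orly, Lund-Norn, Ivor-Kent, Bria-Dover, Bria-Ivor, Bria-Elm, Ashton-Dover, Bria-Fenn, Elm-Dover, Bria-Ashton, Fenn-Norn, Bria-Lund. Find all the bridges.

The edges on the cycle Bria-Lund-Norn-Fenn-Bria are not bridges since each lies on that cycle.
Every edge lies on some cycle, so there are no bridges.

none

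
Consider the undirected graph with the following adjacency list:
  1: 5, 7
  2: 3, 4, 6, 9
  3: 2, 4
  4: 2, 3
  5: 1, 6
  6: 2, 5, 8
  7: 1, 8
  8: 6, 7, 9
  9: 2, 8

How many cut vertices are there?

Removing 2 increases the component count from 1 to 2, so 2 is a cut vertex.
By contrast removing 5 leaves 1 component; it is not a cut vertex. No other vertex is a cut vertex either.

1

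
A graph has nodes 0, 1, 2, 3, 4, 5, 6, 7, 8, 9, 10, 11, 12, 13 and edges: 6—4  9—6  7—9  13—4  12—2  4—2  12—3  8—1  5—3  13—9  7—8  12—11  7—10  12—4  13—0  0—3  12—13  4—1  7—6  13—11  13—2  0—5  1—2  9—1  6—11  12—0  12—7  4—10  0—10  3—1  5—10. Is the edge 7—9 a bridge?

After removing 7—9, the path 7-6-9 still connects them, so the edge is not a bridge.

No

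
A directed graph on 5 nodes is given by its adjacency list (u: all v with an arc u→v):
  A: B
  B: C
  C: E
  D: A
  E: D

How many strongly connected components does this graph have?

1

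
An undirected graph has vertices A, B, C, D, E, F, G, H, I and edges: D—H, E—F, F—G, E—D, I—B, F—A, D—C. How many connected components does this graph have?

2

Starting from B we can reach B, I. That is one component of size 2.
Starting from A we can reach A, C, D, E, F, G, H. That is one component of size 7.
Total: 2 components.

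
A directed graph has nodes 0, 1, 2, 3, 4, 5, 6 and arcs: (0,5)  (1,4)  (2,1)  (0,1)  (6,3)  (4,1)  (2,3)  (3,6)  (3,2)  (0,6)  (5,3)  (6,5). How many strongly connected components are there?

3

{2, 3, 5, 6} are all mutually reachable — one SCC of size 4.
{1, 4} are all mutually reachable — one SCC of size 2.
{0} is an SCC by itself.
That gives 3 strongly connected components.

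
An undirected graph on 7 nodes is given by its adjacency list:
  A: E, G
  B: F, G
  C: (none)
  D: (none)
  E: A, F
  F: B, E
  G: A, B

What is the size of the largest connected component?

5

C is isolated — a component by itself.
D is isolated — a component by itself.
Starting from A we can reach A, B, E, F, G. That is one component of size 5.
The largest has 5 vertices.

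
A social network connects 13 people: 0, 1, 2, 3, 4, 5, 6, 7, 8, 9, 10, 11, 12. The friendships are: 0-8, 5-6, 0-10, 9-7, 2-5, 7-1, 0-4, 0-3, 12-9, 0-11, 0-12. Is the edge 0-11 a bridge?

Removing 0-11 leaves no path between 0 and 11: the component count goes from 2 to 3. So it is a bridge.

Yes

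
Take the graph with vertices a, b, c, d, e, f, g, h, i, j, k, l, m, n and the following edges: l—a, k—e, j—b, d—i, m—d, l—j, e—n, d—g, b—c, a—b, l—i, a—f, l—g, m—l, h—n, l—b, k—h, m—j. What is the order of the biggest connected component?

Starting from e we can reach e, h, k, n. That is one component of size 4.
Starting from a we can reach a, b, c, d, f, g, i, j, l, m. That is one component of size 10.
The largest has 10 vertices.

10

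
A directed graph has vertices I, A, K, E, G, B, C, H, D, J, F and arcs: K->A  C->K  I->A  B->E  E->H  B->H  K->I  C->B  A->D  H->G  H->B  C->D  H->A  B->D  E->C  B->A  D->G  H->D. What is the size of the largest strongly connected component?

4

{B, C, E, H} are all mutually reachable — one SCC of size 4.
{D} is an SCC by itself.
{A} is an SCC by itself.
{G} is an SCC by itself.
{K} is an SCC by itself.
(and 3 more singleton SCCs)
The largest has 4 vertices.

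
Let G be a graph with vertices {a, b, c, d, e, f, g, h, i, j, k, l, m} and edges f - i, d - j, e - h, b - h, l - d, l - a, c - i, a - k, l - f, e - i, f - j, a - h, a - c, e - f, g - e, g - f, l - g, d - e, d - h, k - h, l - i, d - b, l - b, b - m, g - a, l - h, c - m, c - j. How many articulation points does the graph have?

Removing a, for instance, still leaves 1 component. No single vertex removal increases the component count — the graph has no articulation points.

0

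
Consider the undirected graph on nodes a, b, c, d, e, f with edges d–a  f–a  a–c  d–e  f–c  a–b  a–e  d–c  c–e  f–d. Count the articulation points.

1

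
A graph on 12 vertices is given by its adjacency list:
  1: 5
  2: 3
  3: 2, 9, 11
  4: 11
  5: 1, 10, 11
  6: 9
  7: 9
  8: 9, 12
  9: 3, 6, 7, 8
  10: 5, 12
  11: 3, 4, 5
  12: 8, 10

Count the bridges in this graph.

5

The edges on the cycle 5-11-3-9-8-12-10-5 are not bridges since each lies on that cycle.
But removing 11-4 disconnects 11 from 4; removing 6-9 disconnects 6 from 9; removing 7-9 disconnects 7 from 9; removing 5-1 disconnects 5 from 1 — these are bridges.
In total 5 edges are bridges.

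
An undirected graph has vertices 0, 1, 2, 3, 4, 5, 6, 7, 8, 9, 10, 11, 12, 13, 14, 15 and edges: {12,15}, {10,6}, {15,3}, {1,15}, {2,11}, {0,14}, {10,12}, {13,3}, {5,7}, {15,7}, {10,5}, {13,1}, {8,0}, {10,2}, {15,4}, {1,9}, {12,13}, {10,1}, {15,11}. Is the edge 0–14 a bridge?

Removing 0–14 leaves no path between 0 and 14: the component count goes from 2 to 3. So it is a bridge.

Yes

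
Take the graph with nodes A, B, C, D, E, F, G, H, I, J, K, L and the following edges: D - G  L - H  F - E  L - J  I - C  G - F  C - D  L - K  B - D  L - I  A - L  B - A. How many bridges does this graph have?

6

The edges on the cycle B-A-L-I-C-D-B are not bridges since each lies on that cycle.
But removing K - L disconnects K from L; removing L - J disconnects L from J; removing G - F disconnects G from F; removing D - G disconnects D from G — these are bridges.
In total 6 edges are bridges.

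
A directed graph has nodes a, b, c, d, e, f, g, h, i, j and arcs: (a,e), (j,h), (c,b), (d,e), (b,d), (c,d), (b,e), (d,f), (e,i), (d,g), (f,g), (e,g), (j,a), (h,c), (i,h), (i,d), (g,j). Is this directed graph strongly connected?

From f we can reach every vertex (a, b, c, d, e, f, g, h, i, j), and every vertex can reach f (a, b, c, d, e, f, g, h, i, j). So the whole graph is one strongly connected component.

Yes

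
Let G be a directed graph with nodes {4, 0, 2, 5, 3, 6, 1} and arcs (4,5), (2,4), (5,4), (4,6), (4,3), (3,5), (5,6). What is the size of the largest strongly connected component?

{3, 4, 5} are all mutually reachable — one SCC of size 3.
{1} is an SCC by itself.
{2} is an SCC by itself.
{6} is an SCC by itself.
{0} is an SCC by itself.
The largest has 3 vertices.

3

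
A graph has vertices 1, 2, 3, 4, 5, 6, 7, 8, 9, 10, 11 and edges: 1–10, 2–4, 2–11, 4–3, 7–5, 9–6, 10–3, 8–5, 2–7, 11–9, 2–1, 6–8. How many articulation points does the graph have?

1

Removing 2 increases the component count from 1 to 2, so 2 is a cut vertex.
By contrast removing 4 leaves 1 component; it is not a cut vertex. No other vertex is a cut vertex either.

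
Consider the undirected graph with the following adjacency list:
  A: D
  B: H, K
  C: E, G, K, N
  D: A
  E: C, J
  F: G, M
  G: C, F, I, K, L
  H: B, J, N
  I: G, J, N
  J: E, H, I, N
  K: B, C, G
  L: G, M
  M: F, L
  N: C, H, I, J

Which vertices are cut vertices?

Removing G increases the component count from 2 to 3, so G is a cut vertex.
By contrast removing C leaves 2 components; it is not a cut vertex. No other vertex is a cut vertex either.

G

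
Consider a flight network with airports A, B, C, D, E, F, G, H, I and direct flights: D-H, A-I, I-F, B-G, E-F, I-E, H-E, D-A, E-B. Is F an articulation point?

Deleting F leaves 2 components (was 2), so F is not a cut vertex.

No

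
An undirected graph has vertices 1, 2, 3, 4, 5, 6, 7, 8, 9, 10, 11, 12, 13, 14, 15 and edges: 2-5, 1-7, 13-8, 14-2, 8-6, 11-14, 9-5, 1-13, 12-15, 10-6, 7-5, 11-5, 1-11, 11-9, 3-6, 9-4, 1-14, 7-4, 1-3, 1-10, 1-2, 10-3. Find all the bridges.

The edges on the cycle 1-13-8-6-3-1 are not bridges since each lies on that cycle.
But removing 12-15 disconnects 12 from 15 — this is a bridge.

12-15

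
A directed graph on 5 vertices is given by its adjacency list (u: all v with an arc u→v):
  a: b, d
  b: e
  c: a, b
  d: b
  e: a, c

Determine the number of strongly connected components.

1

{a, b, c, d, e} are all mutually reachable — one SCC of size 5.
That gives 1 strongly connected component.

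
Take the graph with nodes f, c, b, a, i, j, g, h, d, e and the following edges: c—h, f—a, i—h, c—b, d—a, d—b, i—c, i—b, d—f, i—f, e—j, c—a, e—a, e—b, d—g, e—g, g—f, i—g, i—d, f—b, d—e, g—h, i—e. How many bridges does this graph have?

The edges on the cycle i-d-g-h-i are not bridges since each lies on that cycle.
But removing j—e disconnects j from e — this is a bridge.

1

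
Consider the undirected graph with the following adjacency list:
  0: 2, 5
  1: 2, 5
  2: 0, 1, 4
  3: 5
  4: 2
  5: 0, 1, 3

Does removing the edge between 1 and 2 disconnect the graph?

No

After removing 1-2, the path 1-5-0-2 still connects them, so the edge is not a bridge.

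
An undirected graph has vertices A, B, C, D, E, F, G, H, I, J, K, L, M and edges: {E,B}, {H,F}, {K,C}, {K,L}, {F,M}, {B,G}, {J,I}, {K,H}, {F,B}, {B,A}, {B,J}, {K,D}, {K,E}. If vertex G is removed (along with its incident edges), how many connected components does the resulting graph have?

1

With G gone, the remaining components are: {A, B, C, D, E, F, H, I, J, K, L, M}.
That is 1 component.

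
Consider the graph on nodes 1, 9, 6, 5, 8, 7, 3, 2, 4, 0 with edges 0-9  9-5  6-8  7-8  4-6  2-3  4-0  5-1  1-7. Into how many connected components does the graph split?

2

Starting from 2 we can reach 2, 3. That is one component of size 2.
Starting from 0 we can reach 0, 1, 4, 5, 6, 7, 8, 9. That is one component of size 8.
Total: 2 components.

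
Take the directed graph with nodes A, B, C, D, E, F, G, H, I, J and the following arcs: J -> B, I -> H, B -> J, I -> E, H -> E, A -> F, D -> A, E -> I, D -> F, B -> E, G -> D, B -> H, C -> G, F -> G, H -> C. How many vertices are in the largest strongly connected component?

4

{A, D, F, G} are all mutually reachable — one SCC of size 4.
{E, H, I} are all mutually reachable — one SCC of size 3.
{B, J} are all mutually reachable — one SCC of size 2.
{C} is an SCC by itself.
The largest has 4 vertices.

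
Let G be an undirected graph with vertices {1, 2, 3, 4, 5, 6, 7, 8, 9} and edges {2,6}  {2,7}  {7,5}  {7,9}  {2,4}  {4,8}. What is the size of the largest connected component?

7

3 is isolated — a component by itself.
1 is isolated — a component by itself.
Starting from 2 we can reach 2, 4, 5, 6, 7, 8, 9. That is one component of size 7.
The largest has 7 vertices.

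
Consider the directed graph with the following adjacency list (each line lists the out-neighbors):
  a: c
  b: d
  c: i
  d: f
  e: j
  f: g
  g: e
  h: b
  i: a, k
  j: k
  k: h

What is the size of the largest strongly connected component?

8

{b, d, e, f, g, h, j, k} are all mutually reachable — one SCC of size 8.
{a, c, i} are all mutually reachable — one SCC of size 3.
The largest has 8 vertices.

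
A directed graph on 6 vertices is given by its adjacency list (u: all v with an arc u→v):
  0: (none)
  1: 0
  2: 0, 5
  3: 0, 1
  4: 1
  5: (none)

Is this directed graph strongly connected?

No

There is no directed path from 2 to 1, so the graph is not strongly connected.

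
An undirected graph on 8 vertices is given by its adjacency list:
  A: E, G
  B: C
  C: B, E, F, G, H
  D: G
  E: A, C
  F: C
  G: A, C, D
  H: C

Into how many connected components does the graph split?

Starting from A we can reach A, B, C, D, E, F, G, H. That is one component of size 8.
Total: 1 component.

1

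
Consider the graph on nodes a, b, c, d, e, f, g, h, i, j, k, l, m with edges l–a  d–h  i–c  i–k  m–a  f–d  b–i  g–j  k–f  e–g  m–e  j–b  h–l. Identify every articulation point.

Removing i increases the component count from 1 to 2, so i is a cut vertex.
By contrast removing c leaves 1 component; it is not a cut vertex. No other vertex is a cut vertex either.

i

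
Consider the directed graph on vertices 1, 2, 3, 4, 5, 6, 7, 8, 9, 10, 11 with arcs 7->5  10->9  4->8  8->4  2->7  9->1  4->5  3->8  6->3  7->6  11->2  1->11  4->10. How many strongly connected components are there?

2

{1, 2, 3, 4, 6, 7, 8, 9, 10, 11} are all mutually reachable — one SCC of size 10.
{5} is an SCC by itself.
That gives 2 strongly connected components.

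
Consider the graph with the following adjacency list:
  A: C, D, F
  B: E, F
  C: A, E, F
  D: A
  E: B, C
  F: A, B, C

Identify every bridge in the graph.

A-D

The edges on the cycle F-C-E-B-F are not bridges since each lies on that cycle.
But removing A-D disconnects A from D — this is a bridge.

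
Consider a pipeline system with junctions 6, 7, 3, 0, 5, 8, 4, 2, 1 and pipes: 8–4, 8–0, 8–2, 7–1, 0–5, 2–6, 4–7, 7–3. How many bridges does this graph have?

8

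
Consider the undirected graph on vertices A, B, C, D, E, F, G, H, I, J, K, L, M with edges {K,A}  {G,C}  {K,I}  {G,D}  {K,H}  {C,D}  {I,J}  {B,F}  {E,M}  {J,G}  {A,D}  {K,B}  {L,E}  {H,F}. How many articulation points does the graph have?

Removing E increases the component count from 2 to 3, so E is a cut vertex.
Removing K increases the component count from 2 to 3, so K is a cut vertex.
By contrast removing C leaves 2 components; it is not a cut vertex. No other vertex is a cut vertex either.

2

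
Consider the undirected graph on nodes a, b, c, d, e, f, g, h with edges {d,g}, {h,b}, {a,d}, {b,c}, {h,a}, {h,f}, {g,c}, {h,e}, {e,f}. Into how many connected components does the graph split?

Starting from a we can reach a, b, c, d, e, f, g, h. That is one component of size 8.
Total: 1 component.

1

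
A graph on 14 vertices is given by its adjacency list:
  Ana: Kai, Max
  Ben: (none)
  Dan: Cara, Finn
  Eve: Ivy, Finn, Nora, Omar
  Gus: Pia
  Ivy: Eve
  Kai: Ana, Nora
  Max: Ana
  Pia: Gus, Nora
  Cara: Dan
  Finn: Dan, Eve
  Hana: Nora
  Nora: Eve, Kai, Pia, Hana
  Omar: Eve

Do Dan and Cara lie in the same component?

Yes

From Dan we can reach Ana, Dan, Eve, Gus, Ivy, Kai, Max, Pia, Cara, Finn, Hana, Nora, Omar, which includes Cara.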